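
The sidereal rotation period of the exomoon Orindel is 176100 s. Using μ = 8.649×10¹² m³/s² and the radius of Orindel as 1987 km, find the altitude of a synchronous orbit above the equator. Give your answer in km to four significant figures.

h_sync ≈ 16950 km

A synchronous orbit has period T, so by Kepler's third law a = (μT²/4π²)^(1/3).
μT²/4π² = 8.649×10¹² × (1.761×10⁵)² / 39.48 = 6.794×10²¹ m³.
a = 1.894×10⁷ m = 18940 km.
Altitude h = a − R = 18940 − 1987 = 16953 km.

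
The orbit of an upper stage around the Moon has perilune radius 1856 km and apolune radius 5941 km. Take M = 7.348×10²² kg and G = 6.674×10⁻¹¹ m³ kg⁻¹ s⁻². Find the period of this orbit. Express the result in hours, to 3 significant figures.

T ≈ 6.07 hours

μ = GM = 6.674×10⁻¹¹ × 7.348×10²² = 4.904×10¹² m³/s².
Semi-major axis a = (r_p + r_a)/2 = (1856.0 + 5941.0)/2 = 3898.5 km = 3.898×10⁶ m.
By Kepler's third law T = 2π√(a³/μ) = 2π × 3.476×10³ = 2.184×10⁴ s.
= 6.067 hours.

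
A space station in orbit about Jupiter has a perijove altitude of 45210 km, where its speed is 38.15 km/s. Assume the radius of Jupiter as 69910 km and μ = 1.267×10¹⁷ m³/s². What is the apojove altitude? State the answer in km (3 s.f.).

r_p = 69910 + 45210 = 1.1512×10⁵ km = 1.151×10⁸ m.
Specific energy ε = v²/2 − μ/r = -3.729×10⁸ J/kg, so a = −μ/(2ε) = 1.699×10⁸ m.
The apsides satisfy r_p + r_a = 2a, so the apojove radius is 2a − r_p = 2.247×10⁸ m = 2.2467×10⁵ km.
Apojove altitude = 2.2467×10⁵ − 69910 = 1.5476×10⁵ km.

apojove altitude ≈ 1.55×10⁵ km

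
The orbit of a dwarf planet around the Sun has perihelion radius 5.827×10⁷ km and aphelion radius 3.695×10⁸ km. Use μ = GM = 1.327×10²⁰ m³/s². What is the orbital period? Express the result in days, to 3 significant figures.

T ≈ 624 days

Semi-major axis a = (r_p + r_a)/2 = (5.8270×10⁷ + 3.6950×10⁸)/2 = 2.1388×10⁸ km = 2.139×10¹¹ m.
By Kepler's third law T = 2π√(a³/μ) = 2π × 8.587×10⁶ = 5.395×10⁷ s.
= 624.5 days.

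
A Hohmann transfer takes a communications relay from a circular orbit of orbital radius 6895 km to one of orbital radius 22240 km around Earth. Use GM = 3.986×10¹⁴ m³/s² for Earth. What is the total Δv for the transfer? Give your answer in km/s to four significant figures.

Δv_total ≈ 3.112 km/s

r₁ = 6895 km = 6.895×10⁶ m.
r₂ = 22240 km = 2.224×10⁷ m.
Transfer ellipse a_t = (r₁ + r₂)/2 = 1.457×10⁷ m.
At r₁: circular v_c1 = √(μ/r₁) = 7603 m/s; transfer-perigee v_p = √[μ(2/r₁ − 1/a_t)] = 9395 m/s.
Δv₁ = v_p − v_c1 = 1791 m/s.
At r₂: circular v_c2 = √(μ/r₂) = 4234 m/s; transfer-apogee v_a = √[μ(2/r₂ − 1/a_t)] = 2913 m/s.
Δv₂ = v_c2 − v_a = 1321 m/s.
Total Δv = Δv₁ + Δv₂ = 3112 m/s = 3.112 km/s.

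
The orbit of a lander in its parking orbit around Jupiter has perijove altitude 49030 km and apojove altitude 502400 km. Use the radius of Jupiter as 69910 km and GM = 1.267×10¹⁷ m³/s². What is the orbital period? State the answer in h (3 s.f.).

T ≈ 31.5 h

r_p = 69910 + 49030 = 118940 km = 1.1894×10⁸ m.
r_a = 69910 + 502400 = 572310 km = 5.7231×10⁸ m.
Semi-major axis a = (r_p + r_a)/2 = (1.1894×10⁵ + 5.7231×10⁵)/2 = 3.4562×10⁵ km = 3.456×10⁸ m.
By Kepler's third law T = 2π√(a³/μ) = 2π × 1.805×10⁴ = 1.134×10⁵ s.
= 31.51 h.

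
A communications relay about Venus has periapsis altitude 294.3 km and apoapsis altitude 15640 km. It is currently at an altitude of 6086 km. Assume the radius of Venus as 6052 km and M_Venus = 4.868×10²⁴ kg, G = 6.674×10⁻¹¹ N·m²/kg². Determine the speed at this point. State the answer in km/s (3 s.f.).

v ≈ 5.51 km/s

μ = GM = 6.674×10⁻¹¹ × 4.868×10²⁴ = 3.249×10¹⁴ m³/s².
r_p = 6052 + 294.3 = 6346.3 km = 6.3463×10⁶ m.
r_a = 6052 + 15640 = 21692 km = 2.1692×10⁷ m.
r = 6052 + 6086 = 12138 km = 1.214×10⁷ m.
Semi-major axis a = (r_p + r_a)/2 = 14019 km = 1.402×10⁷ m.
Vis-viva: v² = μ(2/r − 1/a) = 3.249×10¹⁴ × (1.648×10⁻⁷ − 7.133×10⁻⁸) = 3.036×10⁷ m²/s².
v = 5510 m/s = 5.510 km/s.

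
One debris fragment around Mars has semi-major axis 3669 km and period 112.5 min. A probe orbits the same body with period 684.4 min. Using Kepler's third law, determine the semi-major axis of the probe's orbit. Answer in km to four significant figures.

Kepler's third law: a³ ∝ T², so a₂ = a₁ (T₂/T₁)^(2/3).
T₂/T₁ = 6.084, (T₂/T₁)^(2/3) = 3.333.
a₂ = 3669 × 3.333 = 12230 km.

a₂ ≈ 12230 km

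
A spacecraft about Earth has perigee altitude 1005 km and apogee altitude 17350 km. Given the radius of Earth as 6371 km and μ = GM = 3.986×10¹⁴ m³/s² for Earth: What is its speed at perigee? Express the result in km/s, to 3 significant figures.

r_p = 6371 + 1005 = 7376.0 km = 7.3760×10⁶ m.
r_a = 6371 + 17350 = 23721 km = 2.3721×10⁷ m.
Semi-major axis a = (r_p + r_a)/2 = 15548 km = 1.555×10⁷ m.
Vis-viva: v² = μ(2/r − 1/a) = 3.986×10¹⁴ × (2.711×10⁻⁷ − 6.431×10⁻⁸) = 8.244×10⁷ m²/s².
v = 9080 m/s = 9.080 km/s.

v ≈ 9.08 km/s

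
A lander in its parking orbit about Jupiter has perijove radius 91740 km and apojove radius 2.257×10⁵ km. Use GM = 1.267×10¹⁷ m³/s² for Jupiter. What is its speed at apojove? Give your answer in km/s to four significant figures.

v ≈ 18.01 km/s

Semi-major axis a = (r_p + r_a)/2 = 1.5872×10⁵ km = 1.587×10⁸ m.
Vis-viva: v² = μ(2/r − 1/a) = 1.267×10¹⁷ × (8.861×10⁻⁹ − 6.300×10⁻⁹) = 3.245×10⁸ m²/s².
v = 18010 m/s = 18.01 km/s.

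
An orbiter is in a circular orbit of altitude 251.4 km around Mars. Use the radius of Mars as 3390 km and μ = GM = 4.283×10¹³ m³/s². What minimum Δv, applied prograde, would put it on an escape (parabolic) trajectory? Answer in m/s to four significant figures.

r = 3390 + 251.4 = 3641.4 km = 3.6414×10⁶ m.
Circular speed v_c = √(μ/r) = 3430 m/s.
Escape speed v_esc = √(2μ/r) = √2 × v_c = 4850 m/s.
Δv = v_esc − v_c = 1421 m/s.

Δv ≈ 1421 m/s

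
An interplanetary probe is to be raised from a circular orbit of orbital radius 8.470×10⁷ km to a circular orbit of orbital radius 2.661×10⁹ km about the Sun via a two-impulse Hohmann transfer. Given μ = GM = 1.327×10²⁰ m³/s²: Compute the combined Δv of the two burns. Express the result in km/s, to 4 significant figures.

Δv_total ≈ 20.83 km/s

r₁ = 8.470×10⁷ km = 8.470×10¹⁰ m.
r₂ = 2.661×10⁹ km = 2.661×10¹² m.
Transfer ellipse a_t = (r₁ + r₂)/2 = 1.373×10¹² m.
At r₁: circular v_c1 = √(μ/r₁) = 39580 m/s; transfer-perihelion v_p = √[μ(2/r₁ − 1/a_t)] = 55110 m/s.
Δv₁ = v_p − v_c1 = 15530 m/s.
At r₂: circular v_c2 = √(μ/r₂) = 7062 m/s; transfer-aphelion v_a = √[μ(2/r₂ − 1/a_t)] = 1754 m/s.
Δv₂ = v_c2 − v_a = 5308 m/s.
Total Δv = Δv₁ + Δv₂ = 20830 m/s = 20.83 km/s.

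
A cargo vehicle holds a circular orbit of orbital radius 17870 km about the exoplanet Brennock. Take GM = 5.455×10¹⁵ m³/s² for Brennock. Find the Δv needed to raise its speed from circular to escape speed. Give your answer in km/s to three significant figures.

r = 17870 km = 1.787×10⁷ m.
Circular speed v_c = √(μ/r) = 17470 m/s.
Escape speed v_esc = √(2μ/r) = √2 × v_c = 24710 m/s.
Δv = v_esc − v_c = 7237 m/s = 7.237 km/s.

Δv ≈ 7.24 km/s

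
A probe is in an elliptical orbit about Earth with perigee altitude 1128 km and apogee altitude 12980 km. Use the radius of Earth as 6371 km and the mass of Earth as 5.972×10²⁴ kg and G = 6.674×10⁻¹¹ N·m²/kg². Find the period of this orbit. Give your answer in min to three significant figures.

T ≈ 258 min

μ = GM = 6.674×10⁻¹¹ × 5.972×10²⁴ = 3.986×10¹⁴ m³/s².
r_p = 6371 + 1128 = 7499.0 km = 7.4990×10⁶ m.
r_a = 6371 + 12980 = 19351 km = 1.9351×10⁷ m.
Semi-major axis a = (r_p + r_a)/2 = (7499.0 + 19351)/2 = 13425 km = 1.342×10⁷ m.
By Kepler's third law T = 2π√(a³/μ) = 2π × 2.464×10³ = 1.548×10⁴ s.
= 258.0 min.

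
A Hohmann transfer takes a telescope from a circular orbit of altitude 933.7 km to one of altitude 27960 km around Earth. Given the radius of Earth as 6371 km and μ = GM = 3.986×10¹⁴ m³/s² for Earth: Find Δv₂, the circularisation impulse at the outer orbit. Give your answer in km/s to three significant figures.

Δv ≈ 1.39 km/s

r₁ = 6371 + 933.7 = 7304.7 km = 7.3047×10⁶ m.
r₂ = 6371 + 27960 = 34331 km = 3.4331×10⁷ m.
Transfer ellipse a_t = (r₁ + r₂)/2 = 2.082×10⁷ m.
At r₁: circular v_c1 = √(μ/r₁) = 7387 m/s; transfer-perigee v_p = √[μ(2/r₁ − 1/a_t)] = 9486 m/s.
At r₂: circular v_c2 = √(μ/r₂) = 3407 m/s; transfer-apogee v_a = √[μ(2/r₂ − 1/a_t)] = 2018 m/s.
Δv₂ = v_c2 − v_a = 1389 m/s.
= 1.389 km/s.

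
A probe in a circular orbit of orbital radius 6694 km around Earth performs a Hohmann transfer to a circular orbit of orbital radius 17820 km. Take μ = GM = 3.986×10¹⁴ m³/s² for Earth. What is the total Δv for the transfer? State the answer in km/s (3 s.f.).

Δv_total ≈ 2.82 km/s

r₁ = 6694 km = 6.694×10⁶ m.
r₂ = 17820 km = 1.782×10⁷ m.
Transfer ellipse a_t = (r₁ + r₂)/2 = 1.226×10⁷ m.
At r₁: circular v_c1 = √(μ/r₁) = 7717 m/s; transfer-perigee v_p = √[μ(2/r₁ − 1/a_t)] = 9304 m/s.
Δv₁ = v_p − v_c1 = 1588 m/s.
At r₂: circular v_c2 = √(μ/r₂) = 4729 m/s; transfer-apogee v_a = √[μ(2/r₂ − 1/a_t)] = 3495 m/s.
Δv₂ = v_c2 − v_a = 1234 m/s.
Total Δv = Δv₁ + Δv₂ = 2822 m/s = 2.822 km/s.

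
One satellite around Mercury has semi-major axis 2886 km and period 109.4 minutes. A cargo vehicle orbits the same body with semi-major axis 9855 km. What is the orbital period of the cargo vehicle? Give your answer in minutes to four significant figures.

T₂ ≈ 690.3 minutes

Kepler's third law: T² ∝ a³, so T₂ = T₁ (a₂/a₁)^(3/2).
a₂/a₁ = 3.415, (a₂/a₁)^(3/2) = 6.310.
T₂ = 109.4 × 6.310 = 690.3 minutes.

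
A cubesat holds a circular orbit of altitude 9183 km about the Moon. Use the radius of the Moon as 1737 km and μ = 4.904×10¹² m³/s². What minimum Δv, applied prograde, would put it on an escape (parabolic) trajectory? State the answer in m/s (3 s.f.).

Δv ≈ 278 m/s

r = 1737 + 9183 = 10920 km = 1.0920×10⁷ m.
Circular speed v_c = √(μ/r) = 670.1 m/s.
Escape speed v_esc = √(2μ/r) = √2 × v_c = 947.7 m/s.
Δv = v_esc − v_c = 277.6 m/s.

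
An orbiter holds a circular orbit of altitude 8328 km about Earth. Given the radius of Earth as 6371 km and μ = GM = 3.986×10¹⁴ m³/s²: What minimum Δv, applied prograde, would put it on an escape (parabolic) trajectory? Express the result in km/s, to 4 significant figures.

r = 6371 + 8328 = 14699 km = 1.4699×10⁷ m.
Circular speed v_c = √(μ/r) = 5207 m/s.
Escape speed v_esc = √(2μ/r) = √2 × v_c = 7364 m/s.
Δv = v_esc − v_c = 2157 m/s = 2.157 km/s.

Δv ≈ 2.157 km/s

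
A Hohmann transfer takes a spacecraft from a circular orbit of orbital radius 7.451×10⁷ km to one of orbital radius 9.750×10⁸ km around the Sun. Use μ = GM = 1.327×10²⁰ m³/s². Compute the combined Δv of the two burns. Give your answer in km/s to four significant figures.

r₁ = 7.451×10⁷ km = 7.451×10¹⁰ m.
r₂ = 9.750×10⁸ km = 9.750×10¹¹ m.
Transfer ellipse a_t = (r₁ + r₂)/2 = 5.248×10¹¹ m.
At r₁: circular v_c1 = √(μ/r₁) = 42200 m/s; transfer-perihelion v_p = √[μ(2/r₁ − 1/a_t)] = 57520 m/s.
Δv₁ = v_p − v_c1 = 15320 m/s.
At r₂: circular v_c2 = √(μ/r₂) = 11670 m/s; transfer-aphelion v_a = √[μ(2/r₂ − 1/a_t)] = 4396 m/s.
Δv₂ = v_c2 − v_a = 7270 m/s.
Total Δv = Δv₁ + Δv₂ = 22590 m/s = 22.59 km/s.

Δv_total ≈ 22.59 km/s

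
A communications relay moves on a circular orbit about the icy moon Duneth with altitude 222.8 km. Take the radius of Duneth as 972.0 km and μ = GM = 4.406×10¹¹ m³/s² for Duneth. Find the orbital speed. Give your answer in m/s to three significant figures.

r = 972.0 + 222.8 = 1194.8 km = 1.1948×10⁶ m.
For a circular orbit v = √(μ/r) = √(4.406×10¹¹ / 1.195×10⁶) = √(3.688×10⁵) = 607.3 m/s.

v ≈ 607 m/s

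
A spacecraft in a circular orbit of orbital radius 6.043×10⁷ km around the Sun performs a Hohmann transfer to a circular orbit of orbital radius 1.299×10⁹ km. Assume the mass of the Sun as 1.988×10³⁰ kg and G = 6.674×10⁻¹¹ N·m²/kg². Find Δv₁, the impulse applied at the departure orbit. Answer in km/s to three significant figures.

Δv ≈ 17.9 km/s

μ = GM = 6.674×10⁻¹¹ × 1.988×10³⁰ = 1.327×10²⁰ m³/s².
r₁ = 6.043×10⁷ km = 6.043×10¹⁰ m.
r₂ = 1.299×10⁹ km = 1.299×10¹² m.
Transfer ellipse a_t = (r₁ + r₂)/2 = 6.797×10¹¹ m.
At r₁: circular v_c1 = √(μ/r₁) = 46860 m/s; transfer-perihelion v_p = √[μ(2/r₁ − 1/a_t)] = 64780 m/s.
Δv₁ = v_p − v_c1 = 17920 m/s.
= 17.92 km/s.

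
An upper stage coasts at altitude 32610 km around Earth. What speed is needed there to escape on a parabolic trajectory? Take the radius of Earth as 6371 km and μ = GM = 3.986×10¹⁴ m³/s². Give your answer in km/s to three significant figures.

r = 6371 + 32610 = 38981 km = 3.8981×10⁷ m.
Escape speed v_esc = √(2μ/r) = √(2 × 3.986×10¹⁴ / 3.898×10⁷) = √(2.045×10⁷) = 4522 m/s.
= 4.522 km/s.

v_esc ≈ 4.52 km/s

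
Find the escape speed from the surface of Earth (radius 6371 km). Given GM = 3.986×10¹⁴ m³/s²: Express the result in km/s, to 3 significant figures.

r = R = 6.371×10⁶ m.
Escape speed v_esc = √(2μ/r) = √(2 × 3.986×10¹⁴ / 6.371×10⁶) = √(1.251×10⁸) = 11190 m/s.
= 11.19 km/s.

v_esc ≈ 11.2 km/s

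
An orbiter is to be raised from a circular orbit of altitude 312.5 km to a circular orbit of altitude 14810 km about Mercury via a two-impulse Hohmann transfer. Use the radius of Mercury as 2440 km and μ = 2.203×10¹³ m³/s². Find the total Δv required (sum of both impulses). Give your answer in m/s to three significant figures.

r₁ = 2440 + 312.5 = 2752.5 km = 2.7525×10⁶ m.
r₂ = 2440 + 14810 = 17250 km = 1.7250×10⁷ m.
Transfer ellipse a_t = (r₁ + r₂)/2 = 1.000×10⁷ m.
At r₁: circular v_c1 = √(μ/r₁) = 2829 m/s; transfer-periherm v_p = √[μ(2/r₁ − 1/a_t)] = 3715 m/s.
Δv₁ = v_p − v_c1 = 886.4 m/s.
At r₂: circular v_c2 = √(μ/r₂) = 1130 m/s; transfer-apoherm v_a = √[μ(2/r₂ − 1/a_t)] = 592.9 m/s.
Δv₂ = v_c2 − v_a = 537.2 m/s.
Total Δv = Δv₁ + Δv₂ = 1424 m/s.

Δv_total ≈ 1420 m/s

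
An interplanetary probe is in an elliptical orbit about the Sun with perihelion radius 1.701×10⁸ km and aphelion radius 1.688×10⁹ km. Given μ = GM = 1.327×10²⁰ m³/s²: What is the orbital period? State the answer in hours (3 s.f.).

Semi-major axis a = (r_p + r_a)/2 = (1.7010×10⁸ + 1.6880×10⁹)/2 = 9.2905×10⁸ km = 9.290×10¹¹ m.
By Kepler's third law T = 2π√(a³/μ) = 2π × 7.774×10⁷ = 4.884×10⁸ s.
= 1.357×10⁵ hours.

T ≈ 136000 hours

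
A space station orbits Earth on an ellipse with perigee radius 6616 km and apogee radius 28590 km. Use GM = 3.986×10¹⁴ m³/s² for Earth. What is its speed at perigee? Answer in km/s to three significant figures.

Semi-major axis a = (r_p + r_a)/2 = 17603 km = 1.760×10⁷ m.
Vis-viva: v² = μ(2/r − 1/a) = 3.986×10¹⁴ × (3.023×10⁻⁷ − 5.681×10⁻⁸) = 9.785×10⁷ m²/s².
v = 9892 m/s = 9.892 km/s.

v ≈ 9.89 km/s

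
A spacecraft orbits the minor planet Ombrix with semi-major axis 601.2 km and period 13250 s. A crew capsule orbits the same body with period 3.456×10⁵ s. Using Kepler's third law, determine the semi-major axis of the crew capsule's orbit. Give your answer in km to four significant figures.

Kepler's third law: a³ ∝ T², so a₂ = a₁ (T₂/T₁)^(2/3).
T₂/T₁ = 26.08, (T₂/T₁)^(2/3) = 8.795.
a₂ = 601.2 × 8.795 = 5288 km.

a₂ ≈ 5288 km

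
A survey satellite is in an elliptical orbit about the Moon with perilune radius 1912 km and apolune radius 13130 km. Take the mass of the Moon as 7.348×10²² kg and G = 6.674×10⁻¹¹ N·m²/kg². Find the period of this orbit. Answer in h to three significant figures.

T ≈ 16.3 h

μ = GM = 6.674×10⁻¹¹ × 7.348×10²² = 4.904×10¹² m³/s².
Semi-major axis a = (r_p + r_a)/2 = (1912.0 + 13130)/2 = 7521.0 km = 7.521×10⁶ m.
By Kepler's third law T = 2π√(a³/μ) = 2π × 9.314×10³ = 5.852×10⁴ s.
= 16.26 h.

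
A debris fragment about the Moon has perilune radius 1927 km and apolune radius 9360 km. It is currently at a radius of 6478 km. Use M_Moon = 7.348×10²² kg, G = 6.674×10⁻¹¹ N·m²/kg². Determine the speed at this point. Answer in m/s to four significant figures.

μ = GM = 6.674×10⁻¹¹ × 7.348×10²² = 4.904×10¹² m³/s².
Semi-major axis a = (r_p + r_a)/2 = 5643.5 km = 5.644×10⁶ m.
Vis-viva: v² = μ(2/r − 1/a) = 4.904×10¹² × (3.087×10⁻⁷ − 1.772×10⁻⁷) = 6.451×10⁵ m²/s².
v = 803.2 m/s.

v ≈ 803.2 m/s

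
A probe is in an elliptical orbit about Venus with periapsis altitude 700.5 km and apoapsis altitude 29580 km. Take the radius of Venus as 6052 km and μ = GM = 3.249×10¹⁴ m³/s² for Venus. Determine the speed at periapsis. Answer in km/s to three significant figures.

r_p = 6052 + 700.5 = 6752.5 km = 6.7525×10⁶ m.
r_a = 6052 + 29580 = 35632 km = 3.5632×10⁷ m.
Semi-major axis a = (r_p + r_a)/2 = 21192 km = 2.119×10⁷ m.
Vis-viva: v² = μ(2/r − 1/a) = 3.249×10¹⁴ × (2.962×10⁻⁷ − 4.719×10⁻⁸) = 8.090×10⁷ m²/s².
v = 8994 m/s = 8.994 km/s.

v ≈ 8.99 km/s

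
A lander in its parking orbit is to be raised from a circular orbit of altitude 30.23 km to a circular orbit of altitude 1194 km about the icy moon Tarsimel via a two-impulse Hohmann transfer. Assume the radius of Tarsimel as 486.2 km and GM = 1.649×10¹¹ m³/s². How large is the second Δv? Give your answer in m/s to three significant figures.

r₁ = 486.2 + 30.23 = 516.43 km = 5.1643×10⁵ m.
r₂ = 486.2 + 1194 = 1680.2 km = 1.6802×10⁶ m.
Transfer ellipse a_t = (r₁ + r₂)/2 = 1.098×10⁶ m.
At r₁: circular v_c1 = √(μ/r₁) = 565.1 m/s; transfer-periapsis v_p = √[μ(2/r₁ − 1/a_t)] = 698.9 m/s.
At r₂: circular v_c2 = √(μ/r₂) = 313.3 m/s; transfer-apoapsis v_a = √[μ(2/r₂ − 1/a_t)] = 214.8 m/s.
Δv₂ = v_c2 − v_a = 98.46 m/s.

Δv ≈ 98.5 m/s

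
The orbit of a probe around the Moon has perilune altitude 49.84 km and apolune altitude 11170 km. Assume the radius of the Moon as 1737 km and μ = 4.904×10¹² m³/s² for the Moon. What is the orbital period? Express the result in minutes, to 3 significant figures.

T ≈ 942 minutes

r_p = 1737 + 49.84 = 1786.8 km = 1.7868×10⁶ m.
r_a = 1737 + 11170 = 12907 km = 1.2907×10⁷ m.
Semi-major axis a = (r_p + r_a)/2 = (1786.8 + 12907)/2 = 7346.9 km = 7.347×10⁶ m.
By Kepler's third law T = 2π√(a³/μ) = 2π × 8.993×10³ = 5.650×10⁴ s.
= 941.7 minutes.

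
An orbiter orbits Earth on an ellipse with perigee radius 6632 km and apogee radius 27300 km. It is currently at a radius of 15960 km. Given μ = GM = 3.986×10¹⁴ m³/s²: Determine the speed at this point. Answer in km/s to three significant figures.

v ≈ 5.14 km/s

Semi-major axis a = (r_p + r_a)/2 = 16966 km = 1.697×10⁷ m.
Vis-viva: v² = μ(2/r − 1/a) = 3.986×10¹⁴ × (1.253×10⁻⁷ − 5.894×10⁻⁸) = 2.646×10⁷ m²/s².
v = 5144 m/s = 5.144 km/s.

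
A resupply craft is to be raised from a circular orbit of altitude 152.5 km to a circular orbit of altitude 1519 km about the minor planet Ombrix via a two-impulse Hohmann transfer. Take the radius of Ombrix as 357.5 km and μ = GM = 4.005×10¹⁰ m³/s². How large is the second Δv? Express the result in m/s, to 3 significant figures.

Δv ≈ 50.6 m/s

r₁ = 357.5 + 152.5 = 510.00 km = 5.1000×10⁵ m.
r₂ = 357.5 + 1519 = 1876.5 km = 1.8765×10⁶ m.
Transfer ellipse a_t = (r₁ + r₂)/2 = 1.193×10⁶ m.
At r₁: circular v_c1 = √(μ/r₁) = 280.2 m/s; transfer-periapsis v_p = √[μ(2/r₁ − 1/a_t)] = 351.4 m/s.
At r₂: circular v_c2 = √(μ/r₂) = 146.1 m/s; transfer-apoapsis v_a = √[μ(2/r₂ − 1/a_t)] = 95.51 m/s.
Δv₂ = v_c2 − v_a = 50.58 m/s.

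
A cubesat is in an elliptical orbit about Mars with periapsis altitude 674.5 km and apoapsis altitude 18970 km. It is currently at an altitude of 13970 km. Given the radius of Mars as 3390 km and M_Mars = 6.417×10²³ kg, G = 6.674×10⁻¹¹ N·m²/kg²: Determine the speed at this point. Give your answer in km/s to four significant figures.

μ = GM = 6.674×10⁻¹¹ × 6.417×10²³ = 4.283×10¹³ m³/s².
r_p = 3390 + 674.5 = 4064.5 km = 4.0645×10⁶ m.
r_a = 3390 + 18970 = 22360 km = 2.2360×10⁷ m.
r = 3390 + 13970 = 17360 km = 1.736×10⁷ m.
Semi-major axis a = (r_p + r_a)/2 = 13212 km = 1.321×10⁷ m.
Vis-viva: v² = μ(2/r − 1/a) = 4.283×10¹³ × (1.152×10⁻⁷ − 7.569×10⁻⁸) = 1.693×10⁶ m²/s².
v = 1301 m/s = 1.301 km/s.

v ≈ 1.301 km/s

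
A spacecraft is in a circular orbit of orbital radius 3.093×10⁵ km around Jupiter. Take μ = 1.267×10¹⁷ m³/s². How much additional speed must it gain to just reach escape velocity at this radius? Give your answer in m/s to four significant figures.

r = 3.093×10⁵ km = 3.093×10⁸ m.
Circular speed v_c = √(μ/r) = 20240 m/s.
Escape speed v_esc = √(2μ/r) = √2 × v_c = 28620 m/s.
Δv = v_esc − v_c = 8383 m/s.

Δv ≈ 8383 m/s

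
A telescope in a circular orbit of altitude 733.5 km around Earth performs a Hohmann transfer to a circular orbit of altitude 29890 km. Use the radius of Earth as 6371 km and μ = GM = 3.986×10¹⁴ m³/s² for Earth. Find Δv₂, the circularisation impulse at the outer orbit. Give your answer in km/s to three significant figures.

Δv ≈ 1.42 km/s

r₁ = 6371 + 733.5 = 7104.5 km = 7.1045×10⁶ m.
r₂ = 6371 + 29890 = 36261 km = 3.6261×10⁷ m.
Transfer ellipse a_t = (r₁ + r₂)/2 = 2.168×10⁷ m.
At r₁: circular v_c1 = √(μ/r₁) = 7490 m/s; transfer-perigee v_p = √[μ(2/r₁ − 1/a_t)] = 9686 m/s.
At r₂: circular v_c2 = √(μ/r₂) = 3315 m/s; transfer-apogee v_a = √[μ(2/r₂ − 1/a_t)] = 1898 m/s.
Δv₂ = v_c2 − v_a = 1418 m/s.
= 1.418 km/s.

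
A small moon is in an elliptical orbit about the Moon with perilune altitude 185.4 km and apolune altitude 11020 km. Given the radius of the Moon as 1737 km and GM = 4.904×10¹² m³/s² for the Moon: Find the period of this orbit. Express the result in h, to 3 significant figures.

r_p = 1737 + 185.4 = 1922.4 km = 1.9224×10⁶ m.
r_a = 1737 + 11020 = 12757 km = 1.2757×10⁷ m.
Semi-major axis a = (r_p + r_a)/2 = (1922.4 + 12757)/2 = 7339.7 km = 7.340×10⁶ m.
By Kepler's third law T = 2π√(a³/μ) = 2π × 8.979×10³ = 5.642×10⁴ s.
= 15.67 h.

T ≈ 15.7 h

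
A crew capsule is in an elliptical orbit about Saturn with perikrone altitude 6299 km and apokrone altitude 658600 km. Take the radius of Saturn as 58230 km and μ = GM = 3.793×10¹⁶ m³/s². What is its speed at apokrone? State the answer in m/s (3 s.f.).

r_p = 58230 + 6299 = 64529 km = 6.4529×10⁷ m.
r_a = 58230 + 658600 = 716830 km = 7.1683×10⁸ m.
Semi-major axis a = (r_p + r_a)/2 = 3.9068×10⁵ km = 3.907×10⁸ m.
Vis-viva: v² = μ(2/r − 1/a) = 3.793×10¹⁶ × (2.790×10⁻⁹ − 2.560×10⁻⁹) = 8.740×10⁶ m²/s².
v = 2956 m/s.

v ≈ 2960 m/s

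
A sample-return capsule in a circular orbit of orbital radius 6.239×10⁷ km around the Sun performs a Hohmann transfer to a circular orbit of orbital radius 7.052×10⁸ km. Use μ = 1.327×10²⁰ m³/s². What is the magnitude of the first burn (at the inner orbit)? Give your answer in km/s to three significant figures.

r₁ = 6.239×10⁷ km = 6.239×10¹⁰ m.
r₂ = 7.052×10⁸ km = 7.052×10¹¹ m.
Transfer ellipse a_t = (r₁ + r₂)/2 = 3.838×10¹¹ m.
At r₁: circular v_c1 = √(μ/r₁) = 46120 m/s; transfer-perihelion v_p = √[μ(2/r₁ − 1/a_t)] = 62520 m/s.
Δv₁ = v_p − v_c1 = 16400 m/s.
= 16.40 km/s.

Δv ≈ 16.4 km/s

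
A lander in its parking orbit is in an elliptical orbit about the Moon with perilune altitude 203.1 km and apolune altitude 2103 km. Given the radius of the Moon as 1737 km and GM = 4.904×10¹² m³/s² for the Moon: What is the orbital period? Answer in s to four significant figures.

r_p = 1737 + 203.1 = 1940.1 km = 1.9401×10⁶ m.
r_a = 1737 + 2103 = 3840.0 km = 3.8400×10⁶ m.
Semi-major axis a = (r_p + r_a)/2 = (1940.1 + 3840.0)/2 = 2890.1 km = 2.890×10⁶ m.
By Kepler's third law T = 2π√(a³/μ) = 2π × 2.219×10³ = 1.394×10⁴ s.

T ≈ 13940 s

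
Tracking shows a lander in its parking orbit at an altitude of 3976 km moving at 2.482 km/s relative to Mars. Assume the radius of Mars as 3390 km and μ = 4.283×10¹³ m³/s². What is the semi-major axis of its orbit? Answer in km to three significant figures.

r = 3390 + 3976 = 7366.0 km = 7.366×10⁶ m.
Vis-viva rearranged: 1/a = 2/r − v²/μ = 2.715×10⁻⁷ − 1.438×10⁻⁷ = 1.277×10⁻⁷ m⁻¹.
a = 7.832×10⁶ m = 7831.7 km.

a ≈ 7830 km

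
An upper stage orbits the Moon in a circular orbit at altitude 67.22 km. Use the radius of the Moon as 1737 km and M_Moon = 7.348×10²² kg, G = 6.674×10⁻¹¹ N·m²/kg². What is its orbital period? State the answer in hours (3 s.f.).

μ = GM = 6.674×10⁻¹¹ × 7.348×10²² = 4.904×10¹² m³/s².
r = 1737 + 67.22 = 1804.2 km = 1.8042×10⁶ m.
Kepler's third law: T = 2π√(r³/μ) = 2π√((1.804×10⁶)³ / 4.904×10¹²).
r³/μ = 1.198×10⁶ s², so T = 2π × 1.094×10³ = 6.876×10³ s.
Converting: 6.876×10³ s ÷ 3600 = 1.910 hours.

T ≈ 1.91 hours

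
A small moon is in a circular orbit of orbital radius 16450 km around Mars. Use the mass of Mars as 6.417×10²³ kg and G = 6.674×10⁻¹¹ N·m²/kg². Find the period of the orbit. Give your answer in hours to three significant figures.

T ≈ 17.8 hours

μ = GM = 6.674×10⁻¹¹ × 6.417×10²³ = 4.283×10¹³ m³/s².
r = 16450 km = 1.645×10⁷ m.
Kepler's third law: T = 2π√(r³/μ) = 2π√((1.645×10⁷)³ / 4.283×10¹³).
r³/μ = 1.039×10⁸ s², so T = 2π × 1.020×10⁴ = 6.406×10⁴ s.
Converting: 6.406×10⁴ s ÷ 3600 = 17.79 hours.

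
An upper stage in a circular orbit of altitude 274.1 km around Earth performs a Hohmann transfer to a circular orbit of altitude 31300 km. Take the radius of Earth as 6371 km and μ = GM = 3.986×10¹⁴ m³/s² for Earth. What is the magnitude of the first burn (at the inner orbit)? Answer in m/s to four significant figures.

r₁ = 6371 + 274.1 = 6645.1 km = 6.6451×10⁶ m.
r₂ = 6371 + 31300 = 37671 km = 3.7671×10⁷ m.
Transfer ellipse a_t = (r₁ + r₂)/2 = 2.216×10⁷ m.
At r₁: circular v_c1 = √(μ/r₁) = 7745 m/s; transfer-perigee v_p = √[μ(2/r₁ − 1/a_t)] = 10100 m/s.
Δv₁ = v_p − v_c1 = 2354 m/s.

Δv ≈ 2354 m/s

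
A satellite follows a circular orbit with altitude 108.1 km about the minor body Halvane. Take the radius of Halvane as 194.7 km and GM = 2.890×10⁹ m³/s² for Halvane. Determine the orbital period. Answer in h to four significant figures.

T ≈ 5.410 h

r = 194.7 + 108.1 = 302.80 km = 3.0280×10⁵ m.
Kepler's third law: T = 2π√(r³/μ) = 2π√((3.028×10⁵)³ / 2.890×10⁹).
r³/μ = 9.607×10⁶ s², so T = 2π × 3.099×10³ = 1.947×10⁴ s.
Converting: 1.947×10⁴ s ÷ 3600 = 5.410 h.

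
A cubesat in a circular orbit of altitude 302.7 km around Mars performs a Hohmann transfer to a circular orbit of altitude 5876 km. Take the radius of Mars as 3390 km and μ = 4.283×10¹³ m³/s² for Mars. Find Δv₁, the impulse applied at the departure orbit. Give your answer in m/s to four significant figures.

r₁ = 3390 + 302.7 = 3692.7 km = 3.6927×10⁶ m.
r₂ = 3390 + 5876 = 9266.0 km = 9.2660×10⁶ m.
Transfer ellipse a_t = (r₁ + r₂)/2 = 6.479×10⁶ m.
At r₁: circular v_c1 = √(μ/r₁) = 3406 m/s; transfer-periapsis v_p = √[μ(2/r₁ − 1/a_t)] = 4073 m/s.
Δv₁ = v_p − v_c1 = 667.0 m/s.

Δv ≈ 667.0 m/s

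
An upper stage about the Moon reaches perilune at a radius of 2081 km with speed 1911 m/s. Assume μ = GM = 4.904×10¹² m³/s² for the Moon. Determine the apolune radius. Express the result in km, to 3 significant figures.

r_p = 2.081×10⁶ m.
Specific energy ε = v²/2 − μ/r = -5.306×10⁵ J/kg, so a = −μ/(2ε) = 4.621×10⁶ m.
The apsides satisfy r_p + r_a = 2a, so the apolune radius is 2a − r_p = 7.161×10⁶ m = 7161.4 km.

apolune radius ≈ 7160 km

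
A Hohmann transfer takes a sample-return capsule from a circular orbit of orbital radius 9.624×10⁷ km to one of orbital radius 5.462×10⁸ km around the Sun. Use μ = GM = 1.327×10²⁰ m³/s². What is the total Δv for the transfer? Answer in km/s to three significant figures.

Δv_total ≈ 18.3 km/s

r₁ = 9.624×10⁷ km = 9.624×10¹⁰ m.
r₂ = 5.462×10⁸ km = 5.462×10¹¹ m.
Transfer ellipse a_t = (r₁ + r₂)/2 = 3.212×10¹¹ m.
At r₁: circular v_c1 = √(μ/r₁) = 37130 m/s; transfer-perihelion v_p = √[μ(2/r₁ − 1/a_t)] = 48420 m/s.
Δv₁ = v_p − v_c1 = 11290 m/s.
At r₂: circular v_c2 = √(μ/r₂) = 15590 m/s; transfer-aphelion v_a = √[μ(2/r₂ − 1/a_t)] = 8532 m/s.
Δv₂ = v_c2 − v_a = 7055 m/s.
Total Δv = Δv₁ + Δv₂ = 18340 m/s = 18.34 km/s.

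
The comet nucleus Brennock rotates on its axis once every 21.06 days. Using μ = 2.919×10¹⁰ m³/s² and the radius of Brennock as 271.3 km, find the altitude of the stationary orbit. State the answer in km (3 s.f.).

T = 21.06 days = 1.820×10⁶ s.
A synchronous orbit has period T, so by Kepler's third law a = (μT²/4π²)^(1/3).
μT²/4π² = 2.919×10¹⁰ × (1.820×10⁶)² / 39.48 = 2.448×10²¹ m³.
a = 1.348×10⁷ m = 13477 km.
Altitude h = a − R = 13477 − 271.3 = 13206 km.

h_sync ≈ 13200 km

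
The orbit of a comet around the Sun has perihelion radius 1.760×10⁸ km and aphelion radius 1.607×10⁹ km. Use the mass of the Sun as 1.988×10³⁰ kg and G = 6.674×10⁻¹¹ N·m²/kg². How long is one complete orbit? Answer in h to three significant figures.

μ = GM = 6.674×10⁻¹¹ × 1.988×10³⁰ = 1.327×10²⁰ m³/s².
Semi-major axis a = (r_p + r_a)/2 = (1.7600×10⁸ + 1.6070×10⁹)/2 = 8.9150×10⁸ km = 8.915×10¹¹ m.
By Kepler's third law T = 2π√(a³/μ) = 2π × 7.308×10⁷ = 4.592×10⁸ s.
= 1.275×10⁵ h.

T ≈ 128000 h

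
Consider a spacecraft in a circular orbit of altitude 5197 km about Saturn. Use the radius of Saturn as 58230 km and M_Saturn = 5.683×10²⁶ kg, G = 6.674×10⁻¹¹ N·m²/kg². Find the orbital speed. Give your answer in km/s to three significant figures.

v ≈ 24.5 km/s

μ = GM = 6.674×10⁻¹¹ × 5.683×10²⁶ = 3.793×10¹⁶ m³/s².
r = 58230 + 5197 = 63427 km = 6.3427×10⁷ m.
For a circular orbit v = √(μ/r) = √(3.793×10¹⁶ / 6.343×10⁷) = √(5.980×10⁸) = 24450 m/s.
That is 24.45 km/s.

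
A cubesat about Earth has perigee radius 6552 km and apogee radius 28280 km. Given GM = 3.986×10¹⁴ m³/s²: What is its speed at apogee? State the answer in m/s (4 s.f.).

Semi-major axis a = (r_p + r_a)/2 = 17416 km = 1.742×10⁷ m.
Vis-viva: v² = μ(2/r − 1/a) = 3.986×10¹⁴ × (7.072×10⁻⁸ − 5.742×10⁻⁸) = 5.303×10⁶ m²/s².
v = 2303 m/s.

v ≈ 2303 m/s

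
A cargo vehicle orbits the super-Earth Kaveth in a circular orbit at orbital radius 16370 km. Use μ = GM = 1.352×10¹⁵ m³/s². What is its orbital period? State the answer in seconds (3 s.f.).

r = 16370 km = 1.637×10⁷ m.
Kepler's third law: T = 2π√(r³/μ) = 2π√((1.637×10⁷)³ / 1.352×10¹⁵).
r³/μ = 3.245×10⁶ s², so T = 2π × 1.801×10³ = 1.132×10⁴ s.

T ≈ 11300 seconds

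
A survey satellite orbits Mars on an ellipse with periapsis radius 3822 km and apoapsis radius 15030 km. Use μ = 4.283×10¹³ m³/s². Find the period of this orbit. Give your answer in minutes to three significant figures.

Semi-major axis a = (r_p + r_a)/2 = (3822.0 + 15030)/2 = 9426.0 km = 9.426×10⁶ m.
By Kepler's third law T = 2π√(a³/μ) = 2π × 4.422×10³ = 2.778×10⁴ s.
= 463.1 minutes.

T ≈ 463 minutes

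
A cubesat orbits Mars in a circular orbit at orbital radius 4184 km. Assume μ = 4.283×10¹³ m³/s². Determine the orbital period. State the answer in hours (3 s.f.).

r = 4184 km = 4.184×10⁶ m.
Kepler's third law: T = 2π√(r³/μ) = 2π√((4.184×10⁶)³ / 4.283×10¹³).
r³/μ = 1.710×10⁶ s², so T = 2π × 1.308×10³ = 8.217×10³ s.
Converting: 8.217×10³ s ÷ 3600 = 2.282 hours.

T ≈ 2.28 hours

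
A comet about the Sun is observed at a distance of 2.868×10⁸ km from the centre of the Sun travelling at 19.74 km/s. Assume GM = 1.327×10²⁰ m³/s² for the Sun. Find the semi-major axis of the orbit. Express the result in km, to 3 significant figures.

r = 2.868×10¹¹ m.
Vis-viva rearranged: 1/a = 2/r − v²/μ = 6.974×10⁻¹² − 2.936×10⁻¹² = 4.037×10⁻¹² m⁻¹.
a = 2.477×10¹¹ m = 2.4771×10⁸ km.

a ≈ 2.48×10⁸ km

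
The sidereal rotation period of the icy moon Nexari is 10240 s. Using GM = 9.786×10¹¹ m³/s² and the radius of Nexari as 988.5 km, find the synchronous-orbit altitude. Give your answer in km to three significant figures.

h_sync ≈ 386 km

A synchronous orbit has period T, so by Kepler's third law a = (μT²/4π²)^(1/3).
μT²/4π² = 9.786×10¹¹ × (1.024×10⁴)² / 39.48 = 2.599×10¹⁸ m³.
a = 1.375×10⁶ m = 1374.9 km.
Altitude h = a − R = 1374.9 − 988.5 = 386.43 km.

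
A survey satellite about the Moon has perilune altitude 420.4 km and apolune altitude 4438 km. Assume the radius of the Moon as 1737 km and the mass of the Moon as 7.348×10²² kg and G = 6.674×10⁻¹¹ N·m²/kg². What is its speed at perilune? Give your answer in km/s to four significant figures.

μ = GM = 6.674×10⁻¹¹ × 7.348×10²² = 4.904×10¹² m³/s².
r_p = 1737 + 420.4 = 2157.4 km = 2.1574×10⁶ m.
r_a = 1737 + 4438 = 6175.0 km = 6.1750×10⁶ m.
Semi-major axis a = (r_p + r_a)/2 = 4166.2 km = 4.166×10⁶ m.
Vis-viva: v² = μ(2/r − 1/a) = 4.904×10¹² × (9.270×10⁻⁷ − 2.400×10⁻⁷) = 3.369×10⁶ m²/s².
v = 1836 m/s = 1.836 km/s.

v ≈ 1.836 km/s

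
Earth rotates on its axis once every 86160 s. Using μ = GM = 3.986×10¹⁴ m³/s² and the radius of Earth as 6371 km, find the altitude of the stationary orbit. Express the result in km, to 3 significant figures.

A synchronous orbit has period T, so by Kepler's third law a = (μT²/4π²)^(1/3).
μT²/4π² = 3.986×10¹⁴ × (8.616×10⁴)² / 39.48 = 7.495×10²² m³.
a = 4.216×10⁷ m = 42163 km.
Altitude h = a − R = 42163 − 6371 = 35792 km.

h_sync ≈ 35800 km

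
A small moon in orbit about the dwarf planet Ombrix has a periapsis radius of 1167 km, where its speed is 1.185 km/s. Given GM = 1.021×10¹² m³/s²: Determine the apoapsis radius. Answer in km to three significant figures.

apoapsis radius ≈ 4740 km

r_p = 1.167×10⁶ m.
Specific energy ε = v²/2 − μ/r = -1.728×10⁵ J/kg, so a = −μ/(2ε) = 2.955×10⁶ m.
The apsides satisfy r_p + r_a = 2a, so the apoapsis radius is 2a − r_p = 4.742×10⁶ m = 4742.2 km.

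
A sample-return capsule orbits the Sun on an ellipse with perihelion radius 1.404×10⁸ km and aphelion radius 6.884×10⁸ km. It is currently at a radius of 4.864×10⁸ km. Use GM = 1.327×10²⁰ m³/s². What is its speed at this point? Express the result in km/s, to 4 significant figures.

v ≈ 15.01 km/s

Semi-major axis a = (r_p + r_a)/2 = 4.1440×10⁸ km = 4.144×10¹¹ m.
Vis-viva: v² = μ(2/r − 1/a) = 1.327×10²⁰ × (4.112×10⁻¹² − 2.413×10⁻¹²) = 2.254×10⁸ m²/s².
v = 15010 m/s = 15.01 km/s.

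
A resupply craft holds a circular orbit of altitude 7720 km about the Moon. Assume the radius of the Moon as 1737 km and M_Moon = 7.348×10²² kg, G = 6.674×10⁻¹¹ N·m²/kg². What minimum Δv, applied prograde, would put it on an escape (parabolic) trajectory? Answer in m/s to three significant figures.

Δv ≈ 298 m/s

μ = GM = 6.674×10⁻¹¹ × 7.348×10²² = 4.904×10¹² m³/s².
r = 1737 + 7720 = 9457.0 km = 9.4570×10⁶ m.
Circular speed v_c = √(μ/r) = 720.1 m/s.
Escape speed v_esc = √(2μ/r) = √2 × v_c = 1018 m/s.
Δv = v_esc − v_c = 298.3 m/s.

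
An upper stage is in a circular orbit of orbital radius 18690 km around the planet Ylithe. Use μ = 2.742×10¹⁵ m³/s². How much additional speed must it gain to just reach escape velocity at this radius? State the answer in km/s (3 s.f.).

r = 18690 km = 1.869×10⁷ m.
Circular speed v_c = √(μ/r) = 12110 m/s.
Escape speed v_esc = √(2μ/r) = √2 × v_c = 17130 m/s.
Δv = v_esc − v_c = 5017 m/s = 5.017 km/s.

Δv ≈ 5.02 km/s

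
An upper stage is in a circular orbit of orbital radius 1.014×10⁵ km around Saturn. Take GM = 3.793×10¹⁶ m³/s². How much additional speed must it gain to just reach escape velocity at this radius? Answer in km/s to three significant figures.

Δv ≈ 8.01 km/s

r = 1.014×10⁵ km = 1.014×10⁸ m.
Circular speed v_c = √(μ/r) = 19340 m/s.
Escape speed v_esc = √(2μ/r) = √2 × v_c = 27350 m/s.
Δv = v_esc − v_c = 8011 m/s = 8.011 km/s.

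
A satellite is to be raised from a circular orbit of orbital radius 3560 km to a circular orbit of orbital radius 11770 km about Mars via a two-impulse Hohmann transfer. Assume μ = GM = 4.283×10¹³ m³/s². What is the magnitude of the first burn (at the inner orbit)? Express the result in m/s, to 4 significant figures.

r₁ = 3560 km = 3.560×10⁶ m.
r₂ = 11770 km = 1.177×10⁷ m.
Transfer ellipse a_t = (r₁ + r₂)/2 = 7.665×10⁶ m.
At r₁: circular v_c1 = √(μ/r₁) = 3469 m/s; transfer-periapsis v_p = √[μ(2/r₁ − 1/a_t)] = 4298 m/s.
Δv₁ = v_p − v_c1 = 829.6 m/s.

Δv ≈ 829.6 m/s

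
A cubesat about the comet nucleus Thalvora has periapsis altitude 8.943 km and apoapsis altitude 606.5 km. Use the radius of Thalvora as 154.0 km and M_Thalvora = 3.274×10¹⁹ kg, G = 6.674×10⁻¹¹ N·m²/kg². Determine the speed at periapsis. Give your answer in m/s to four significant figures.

μ = GM = 6.674×10⁻¹¹ × 3.274×10¹⁹ = 2.185×10⁹ m³/s².
r_p = 154.0 + 8.943 = 162.94 km = 1.6294×10⁵ m.
r_a = 154.0 + 606.5 = 760.50 km = 7.6050×10⁵ m.
Semi-major axis a = (r_p + r_a)/2 = 461.72 km = 4.617×10⁵ m.
Vis-viva: v² = μ(2/r − 1/a) = 2.185×10⁹ × (1.227×10⁻⁵ − 2.166×10⁻⁶) = 2.209×10⁴ m²/s².
v = 148.6 m/s.

v ≈ 148.6 m/s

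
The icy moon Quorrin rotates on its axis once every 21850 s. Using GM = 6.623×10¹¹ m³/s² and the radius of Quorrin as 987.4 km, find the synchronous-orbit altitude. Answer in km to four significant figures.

A synchronous orbit has period T, so by Kepler's third law a = (μT²/4π²)^(1/3).
μT²/4π² = 6.623×10¹¹ × (2.185×10⁴)² / 39.48 = 8.009×10¹⁸ m³.
a = 2.001×10⁶ m = 2000.8 km.
Altitude h = a − R = 2000.8 − 987.4 = 1013.4 km.

h_sync ≈ 1013 km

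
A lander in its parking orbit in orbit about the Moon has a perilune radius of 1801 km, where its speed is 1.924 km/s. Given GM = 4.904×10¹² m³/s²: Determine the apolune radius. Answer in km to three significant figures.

apolune radius ≈ 3820 km

r_p = 1.801×10⁶ m.
Specific energy ε = v²/2 − μ/r = -8.720×10⁵ J/kg, so a = −μ/(2ε) = 2.812×10⁶ m.
The apsides satisfy r_p + r_a = 2a, so the apolune radius is 2a − r_p = 3.823×10⁶ m = 3822.6 km.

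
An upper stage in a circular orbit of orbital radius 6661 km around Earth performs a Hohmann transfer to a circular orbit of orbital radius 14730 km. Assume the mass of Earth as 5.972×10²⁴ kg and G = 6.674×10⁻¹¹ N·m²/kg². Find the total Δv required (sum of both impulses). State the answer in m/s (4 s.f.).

Δv_total ≈ 2439 m/s

μ = GM = 6.674×10⁻¹¹ × 5.972×10²⁴ = 3.986×10¹⁴ m³/s².
r₁ = 6661 km = 6.661×10⁶ m.
r₂ = 14730 km = 1.473×10⁷ m.
Transfer ellipse a_t = (r₁ + r₂)/2 = 1.070×10⁷ m.
At r₁: circular v_c1 = √(μ/r₁) = 7735 m/s; transfer-perigee v_p = √[μ(2/r₁ − 1/a_t)] = 9078 m/s.
Δv₁ = v_p − v_c1 = 1342 m/s.
At r₂: circular v_c2 = √(μ/r₂) = 5202 m/s; transfer-apogee v_a = √[μ(2/r₂ − 1/a_t)] = 4105 m/s.
Δv₂ = v_c2 − v_a = 1097 m/s.
Total Δv = Δv₁ + Δv₂ = 2439 m/s.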